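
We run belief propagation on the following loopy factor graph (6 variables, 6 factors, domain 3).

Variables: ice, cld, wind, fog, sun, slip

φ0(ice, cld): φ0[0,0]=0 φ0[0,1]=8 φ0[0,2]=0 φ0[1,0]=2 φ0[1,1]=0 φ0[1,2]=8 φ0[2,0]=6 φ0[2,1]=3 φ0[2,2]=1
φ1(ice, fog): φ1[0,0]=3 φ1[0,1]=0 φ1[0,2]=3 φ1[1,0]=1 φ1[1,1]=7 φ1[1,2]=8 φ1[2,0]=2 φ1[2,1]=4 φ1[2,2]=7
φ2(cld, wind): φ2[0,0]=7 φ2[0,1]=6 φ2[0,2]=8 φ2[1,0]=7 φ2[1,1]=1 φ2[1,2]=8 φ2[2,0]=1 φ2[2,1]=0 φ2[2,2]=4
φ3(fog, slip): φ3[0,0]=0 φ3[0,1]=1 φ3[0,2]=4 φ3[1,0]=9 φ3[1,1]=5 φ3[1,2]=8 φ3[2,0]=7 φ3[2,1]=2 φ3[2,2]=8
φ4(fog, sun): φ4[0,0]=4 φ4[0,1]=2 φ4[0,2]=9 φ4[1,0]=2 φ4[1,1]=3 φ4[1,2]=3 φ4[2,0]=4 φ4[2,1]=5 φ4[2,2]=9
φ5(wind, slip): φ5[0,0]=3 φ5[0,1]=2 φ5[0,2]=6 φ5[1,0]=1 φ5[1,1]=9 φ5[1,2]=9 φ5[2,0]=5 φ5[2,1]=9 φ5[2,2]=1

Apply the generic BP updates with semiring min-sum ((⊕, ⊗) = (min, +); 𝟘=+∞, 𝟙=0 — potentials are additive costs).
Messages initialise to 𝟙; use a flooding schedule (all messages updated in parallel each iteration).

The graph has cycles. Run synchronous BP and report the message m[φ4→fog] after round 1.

message @ round 1 = [2, 2, 4]

init: all messages = 𝟙 over 3 values
r1 m[φ0→ice] = [0, 0, 1]
r1 m[φ0→cld] = [0, 0, 0]
r1 m[φ1→ice] = [0, 1, 2]
r1 m[φ1→fog] = [1, 0, 3]
r1 m[φ2→cld] = [6, 1, 0]
r1 m[φ2→wind] = [1, 0, 4]
r1 m[φ3→fog] = [0, 5, 2]
r1 m[φ3→slip] = [0, 1, 4]
r1 m[φ4→fog] = [2, 2, 4]
r1 m[φ4→sun] = [2, 2, 3]
r1 m[φ5→wind] = [2, 1, 1]
r1 m[φ5→slip] = [1, 2, 1]
r1 m[ice→φ0] = [0, 0, 0]
r1 m[ice→φ1] = [0, 0, 0]
r1 m[cld→φ0] = [0, 0, 0]
r1 m[cld→φ2] = [0, 0, 0]
r1 m[wind→φ2] = [0, 0, 0]
r1 m[wind→φ5] = [0, 0, 0]
r1 m[fog→φ1] = [0, 0, 0]
r1 m[fog→φ3] = [0, 0, 0]
r1 m[fog→φ4] = [0, 0, 0]
r1 m[sun→φ4] = [0, 0, 0]
r1 m[slip→φ3] = [0, 0, 0]
r1 m[slip→φ5] = [0, 0, 0]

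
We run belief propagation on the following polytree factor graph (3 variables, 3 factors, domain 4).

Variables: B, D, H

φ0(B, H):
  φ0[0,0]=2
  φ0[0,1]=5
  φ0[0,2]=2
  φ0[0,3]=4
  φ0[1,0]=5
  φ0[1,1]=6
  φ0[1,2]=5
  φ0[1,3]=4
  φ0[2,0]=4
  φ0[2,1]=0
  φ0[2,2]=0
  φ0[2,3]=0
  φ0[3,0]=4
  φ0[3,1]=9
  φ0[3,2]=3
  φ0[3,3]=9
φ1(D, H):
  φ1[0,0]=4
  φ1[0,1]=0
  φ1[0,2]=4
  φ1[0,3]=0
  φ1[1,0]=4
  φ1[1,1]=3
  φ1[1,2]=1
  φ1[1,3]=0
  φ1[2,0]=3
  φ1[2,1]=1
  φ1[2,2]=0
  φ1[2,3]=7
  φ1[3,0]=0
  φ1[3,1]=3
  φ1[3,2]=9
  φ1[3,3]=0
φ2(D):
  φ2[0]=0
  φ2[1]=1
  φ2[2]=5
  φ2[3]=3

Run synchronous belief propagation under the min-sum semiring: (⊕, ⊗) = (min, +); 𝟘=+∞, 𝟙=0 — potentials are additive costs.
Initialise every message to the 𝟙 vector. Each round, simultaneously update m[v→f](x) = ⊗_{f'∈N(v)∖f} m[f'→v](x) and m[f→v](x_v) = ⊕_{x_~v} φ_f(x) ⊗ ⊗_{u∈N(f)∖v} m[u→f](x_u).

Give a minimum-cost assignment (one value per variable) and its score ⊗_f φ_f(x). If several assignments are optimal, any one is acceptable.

assignment: (B=2, D=0, H=1); score = 0

init: all messages = 𝟙 over 4 values
r1 m[φ0→B] = [2, 4, 0, 3]
r1 m[φ0→H] = [2, 0, 0, 0]
r1 m[φ1→D] = [0, 0, 0, 0]
r1 m[φ1→H] = [0, 0, 0, 0]
r1 m[φ2→D] = [0, 1, 5, 3]
r1 m[B→φ0] = [0, 0, 0, 0]
r1 m[D→φ1] = [0, 0, 0, 0]
r1 m[D→φ2] = [0, 0, 0, 0]
r1 m[H→φ0] = [0, 0, 0, 0]
r1 m[H→φ1] = [0, 0, 0, 0]
r2 m[φ0→B] = [2, 4, 0, 3]
r2 m[φ0→H] = [2, 0, 0, 0]
r2 m[φ1→D] = [0, 0, 0, 0]
r2 m[φ1→H] = [0, 0, 0, 0]
r2 m[φ2→D] = [0, 1, 5, 3]
r2 m[B→φ0] = [0, 0, 0, 0]
r2 m[D→φ1] = [0, 1, 5, 3]
r2 m[D→φ2] = [0, 0, 0, 0]
r2 m[H→φ0] = [0, 0, 0, 0]
r2 m[H→φ1] = [2, 0, 0, 0]
r3 m[φ0→B] = [2, 4, 0, 3]
r3 m[φ0→H] = [2, 0, 0, 0]
r3 m[φ1→D] = [0, 0, 0, 0]
r3 m[φ1→H] = [3, 0, 2, 0]
r3 m[φ2→D] = [0, 1, 5, 3]
r3 m[B→φ0] = [0, 0, 0, 0]
r3 m[D→φ1] = [0, 1, 5, 3]
r3 m[D→φ2] = [0, 0, 0, 0]
r3 m[H→φ0] = [0, 0, 0, 0]
r3 m[H→φ1] = [2, 0, 0, 0]
r4 m[φ0→B] = [2, 4, 0, 3]
r4 m[φ0→H] = [2, 0, 0, 0]
r4 m[φ1→D] = [0, 0, 0, 0]
r4 m[φ1→H] = [3, 0, 2, 0]
r4 m[φ2→D] = [0, 1, 5, 3]
r4 m[B→φ0] = [0, 0, 0, 0]
r4 m[D→φ1] = [0, 1, 5, 3]
r4 m[D→φ2] = [0, 0, 0, 0]
r4 m[H→φ0] = [3, 0, 2, 0]
r4 m[H→φ1] = [2, 0, 0, 0]
r5 m[φ0→B] = [4, 4, 0, 5]
r5 m[φ0→H] = [2, 0, 0, 0]
r5 m[φ1→D] = [0, 0, 0, 0]
r5 m[φ1→H] = [3, 0, 2, 0]
r5 m[φ2→D] = [0, 1, 5, 3]
r5 m[B→φ0] = [0, 0, 0, 0]
r5 m[D→φ1] = [0, 1, 5, 3]
r5 m[D→φ2] = [0, 0, 0, 0]
r5 m[H→φ0] = [3, 0, 2, 0]
r5 m[H→φ1] = [2, 0, 0, 0]
r6 m[φ0→B] = [4, 4, 0, 5]
r6 m[φ0→H] = [2, 0, 0, 0]
r6 m[φ1→D] = [0, 0, 0, 0]
r6 m[φ1→H] = [3, 0, 2, 0]
r6 m[φ2→D] = [0, 1, 5, 3]
r6 m[B→φ0] = [0, 0, 0, 0]
r6 m[D→φ1] = [0, 1, 5, 3]
r6 m[D→φ2] = [0, 0, 0, 0]
r6 m[H→φ0] = [3, 0, 2, 0]
r6 m[H→φ1] = [2, 0, 0, 0]
fixed point reached at round 6
traceback from B: (B=2, D=0, H=1), score=0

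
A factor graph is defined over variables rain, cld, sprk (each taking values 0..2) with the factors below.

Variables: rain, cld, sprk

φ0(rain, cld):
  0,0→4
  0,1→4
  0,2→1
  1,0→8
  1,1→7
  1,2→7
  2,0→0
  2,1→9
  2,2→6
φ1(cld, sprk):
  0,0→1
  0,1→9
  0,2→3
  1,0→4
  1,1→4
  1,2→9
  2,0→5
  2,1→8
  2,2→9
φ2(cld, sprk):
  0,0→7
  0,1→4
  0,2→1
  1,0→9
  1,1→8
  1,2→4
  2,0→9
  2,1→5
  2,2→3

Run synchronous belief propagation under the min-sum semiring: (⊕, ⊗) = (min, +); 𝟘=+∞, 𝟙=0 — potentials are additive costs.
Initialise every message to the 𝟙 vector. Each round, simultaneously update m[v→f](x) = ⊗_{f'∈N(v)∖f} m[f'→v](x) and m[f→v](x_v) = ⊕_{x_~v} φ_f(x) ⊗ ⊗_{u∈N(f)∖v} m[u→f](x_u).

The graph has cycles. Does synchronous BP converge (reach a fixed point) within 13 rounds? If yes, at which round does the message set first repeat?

NOT CONVERGED within 13 rounds

init: all messages = 𝟙 over 3 values
r1 m[φ0→rain] = [1, 7, 0]
r1 m[φ0→cld] = [0, 4, 1]
r1 m[φ1→cld] = [1, 4, 5]
r1 m[φ1→sprk] = [1, 4, 3]
r1 m[φ2→cld] = [1, 4, 3]
r1 m[φ2→sprk] = [7, 4, 1]
r1 m[rain→φ0] = [0, 0, 0]
r1 m[cld→φ0] = [0, 0, 0]
r1 m[cld→φ1] = [0, 0, 0]
r1 m[cld→φ2] = [0, 0, 0]
r1 m[sprk→φ1] = [0, 0, 0]
r1 m[sprk→φ2] = [0, 0, 0]
r2 m[φ0→rain] = [1, 7, 0]
r2 m[φ0→cld] = [0, 4, 1]
r2 m[φ1→cld] = [1, 4, 5]
r2 m[φ1→sprk] = [1, 4, 3]
r2 m[φ2→cld] = [1, 4, 3]
r2 m[φ2→sprk] = [7, 4, 1]
r2 m[rain→φ0] = [0, 0, 0]
r2 m[cld→φ0] = [2, 8, 8]
r2 m[cld→φ1] = [1, 8, 4]
r2 m[cld→φ2] = [1, 8, 6]
r2 m[sprk→φ1] = [7, 4, 1]
r2 m[sprk→φ2] = [1, 4, 3]
r3 m[φ0→rain] = [6, 10, 2]
r3 m[φ0→cld] = [0, 4, 1]
r3 m[φ1→cld] = [4, 8, 10]
r3 m[φ1→sprk] = [2, 10, 4]
r3 m[φ2→cld] = [4, 7, 6]
r3 m[φ2→sprk] = [8, 5, 2]
r3 m[rain→φ0] = [0, 0, 0]
r3 m[cld→φ0] = [2, 8, 8]
r3 m[cld→φ1] = [1, 8, 4]
r3 m[cld→φ2] = [1, 8, 6]
r3 m[sprk→φ1] = [7, 4, 1]
r3 m[sprk→φ2] = [1, 4, 3]
r4 m[φ0→rain] = [6, 10, 2]
r4 m[φ0→cld] = [0, 4, 1]
r4 m[φ1→cld] = [4, 8, 10]
r4 m[φ1→sprk] = [2, 10, 4]
r4 m[φ2→cld] = [4, 7, 6]
r4 m[φ2→sprk] = [8, 5, 2]
r4 m[rain→φ0] = [0, 0, 0]
r4 m[cld→φ0] = [8, 15, 16]
r4 m[cld→φ1] = [4, 11, 7]
r4 m[cld→φ2] = [4, 12, 11]
r4 m[sprk→φ1] = [8, 5, 2]
r4 m[sprk→φ2] = [2, 10, 4]
r5 m[φ0→rain] = [12, 16, 8]
r5 m[φ0→cld] = [0, 4, 1]
r5 m[φ1→cld] = [5, 9, 11]
r5 m[φ1→sprk] = [5, 13, 7]
r5 m[φ2→cld] = [5, 8, 7]
r5 m[φ2→sprk] = [11, 8, 5]
r5 m[rain→φ0] = [0, 0, 0]
r5 m[cld→φ0] = [8, 15, 16]
r5 m[cld→φ1] = [4, 11, 7]
r5 m[cld→φ2] = [4, 12, 11]
r5 m[sprk→φ1] = [8, 5, 2]
r5 m[sprk→φ2] = [2, 10, 4]
r6 m[φ0→rain] = [12, 16, 8]
r6 m[φ0→cld] = [0, 4, 1]
r6 m[φ1→cld] = [5, 9, 11]
r6 m[φ1→sprk] = [5, 13, 7]
r6 m[φ2→cld] = [5, 8, 7]
r6 m[φ2→sprk] = [11, 8, 5]
r6 m[rain→φ0] = [0, 0, 0]
r6 m[cld→φ0] = [10, 17, 18]
r6 m[cld→φ1] = [5, 12, 8]
r6 m[cld→φ2] = [5, 13, 12]
r6 m[sprk→φ1] = [11, 8, 5]
r6 m[sprk→φ2] = [5, 13, 7]
r7 m[φ0→rain] = [14, 18, 10]
r7 m[φ0→cld] = [0, 4, 1]
r7 m[φ1→cld] = [8, 12, 14]
r7 m[φ1→sprk] = [6, 14, 8]
r7 m[φ2→cld] = [8, 11, 10]
r7 m[φ2→sprk] = [12, 9, 6]
r7 m[rain→φ0] = [0, 0, 0]
r7 m[cld→φ0] = [10, 17, 18]
r7 m[cld→φ1] = [5, 12, 8]
r7 m[cld→φ2] = [5, 13, 12]
r7 m[sprk→φ1] = [11, 8, 5]
r7 m[sprk→φ2] = [5, 13, 7]
r8 m[φ0→rain] = [14, 18, 10]
r8 m[φ0→cld] = [0, 4, 1]
r8 m[φ1→cld] = [8, 12, 14]
r8 m[φ1→sprk] = [6, 14, 8]
r8 m[φ2→cld] = [8, 11, 10]
r8 m[φ2→sprk] = [12, 9, 6]
r8 m[rain→φ0] = [0, 0, 0]
r8 m[cld→φ0] = [16, 23, 24]
r8 m[cld→φ1] = [8, 15, 11]
r8 m[cld→φ2] = [8, 16, 15]
r8 m[sprk→φ1] = [12, 9, 6]
r8 m[sprk→φ2] = [6, 14, 8]
r9 m[φ0→rain] = [20, 24, 16]
r9 m[φ0→cld] = [0, 4, 1]
r9 m[φ1→cld] = [9, 13, 15]
r9 m[φ1→sprk] = [9, 17, 11]
r9 m[φ2→cld] = [9, 12, 11]
r9 m[φ2→sprk] = [15, 12, 9]
r9 m[rain→φ0] = [0, 0, 0]
r9 m[cld→φ0] = [16, 23, 24]
r9 m[cld→φ1] = [8, 15, 11]
r9 m[cld→φ2] = [8, 16, 15]
r9 m[sprk→φ1] = [12, 9, 6]
r9 m[sprk→φ2] = [6, 14, 8]
r10 m[φ0→rain] = [20, 24, 16]
r10 m[φ0→cld] = [0, 4, 1]
r10 m[φ1→cld] = [9, 13, 15]
r10 m[φ1→sprk] = [9, 17, 11]
r10 m[φ2→cld] = [9, 12, 11]
r10 m[φ2→sprk] = [15, 12, 9]
r10 m[rain→φ0] = [0, 0, 0]
r10 m[cld→φ0] = [18, 25, 26]
r10 m[cld→φ1] = [9, 16, 12]
r10 m[cld→φ2] = [9, 17, 16]
r10 m[sprk→φ1] = [15, 12, 9]
r10 m[sprk→φ2] = [9, 17, 11]
r11 m[φ0→rain] = [22, 26, 18]
r11 m[φ0→cld] = [0, 4, 1]
r11 m[φ1→cld] = [12, 16, 18]
r11 m[φ1→sprk] = [10, 18, 12]
r11 m[φ2→cld] = [12, 15, 14]
r11 m[φ2→sprk] = [16, 13, 10]
r11 m[rain→φ0] = [0, 0, 0]
r11 m[cld→φ0] = [18, 25, 26]
r11 m[cld→φ1] = [9, 16, 12]
r11 m[cld→φ2] = [9, 17, 16]
r11 m[sprk→φ1] = [15, 12, 9]
r11 m[sprk→φ2] = [9, 17, 11]
r12 m[φ0→rain] = [22, 26, 18]
r12 m[φ0→cld] = [0, 4, 1]
r12 m[φ1→cld] = [12, 16, 18]
r12 m[φ1→sprk] = [10, 18, 12]
r12 m[φ2→cld] = [12, 15, 14]
r12 m[φ2→sprk] = [16, 13, 10]
r12 m[rain→φ0] = [0, 0, 0]
r12 m[cld→φ0] = [24, 31, 32]
r12 m[cld→φ1] = [12, 19, 15]
r12 m[cld→φ2] = [12, 20, 19]
r12 m[sprk→φ1] = [16, 13, 10]
r12 m[sprk→φ2] = [10, 18, 12]
r13 m[φ0→rain] = [28, 32, 24]
r13 m[φ0→cld] = [0, 4, 1]
r13 m[φ1→cld] = [13, 17, 19]
r13 m[φ1→sprk] = [13, 21, 15]
r13 m[φ2→cld] = [13, 16, 15]
r13 m[φ2→sprk] = [19, 16, 13]
r13 m[rain→φ0] = [0, 0, 0]
r13 m[cld→φ0] = [24, 31, 32]
r13 m[cld→φ1] = [12, 19, 15]
r13 m[cld→φ2] = [12, 20, 19]
r13 m[sprk→φ1] = [16, 13, 10]
r13 m[sprk→φ2] = [10, 18, 12]
no fixed point within 13 rounds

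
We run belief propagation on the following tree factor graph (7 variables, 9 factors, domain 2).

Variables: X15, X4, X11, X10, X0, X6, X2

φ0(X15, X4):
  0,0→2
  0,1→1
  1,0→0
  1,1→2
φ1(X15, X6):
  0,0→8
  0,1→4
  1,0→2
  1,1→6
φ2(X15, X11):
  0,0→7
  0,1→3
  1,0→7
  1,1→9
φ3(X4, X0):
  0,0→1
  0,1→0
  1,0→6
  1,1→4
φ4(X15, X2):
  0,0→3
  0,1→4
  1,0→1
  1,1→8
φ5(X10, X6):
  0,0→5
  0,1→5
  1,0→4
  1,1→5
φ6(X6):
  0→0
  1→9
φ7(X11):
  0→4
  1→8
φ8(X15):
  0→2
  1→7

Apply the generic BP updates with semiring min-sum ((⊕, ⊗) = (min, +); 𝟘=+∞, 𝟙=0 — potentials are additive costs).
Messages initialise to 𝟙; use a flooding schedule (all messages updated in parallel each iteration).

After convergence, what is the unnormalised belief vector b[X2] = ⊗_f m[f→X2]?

init: all messages = 𝟙 over 2 values
r1 m[φ0→X15] = [1, 0]
r1 m[φ0→X4] = [0, 1]
r1 m[φ1→X15] = [4, 2]
r1 m[φ1→X6] = [2, 4]
r1 m[φ2→X15] = [3, 7]
r1 m[φ2→X11] = [7, 3]
r1 m[φ3→X4] = [0, 4]
r1 m[φ3→X0] = [1, 0]
r1 m[φ4→X15] = [3, 1]
r1 m[φ4→X2] = [1, 4]
r1 m[φ5→X10] = [5, 4]
r1 m[φ5→X6] = [4, 5]
r1 m[φ6→X6] = [0, 9]
r1 m[φ7→X11] = [4, 8]
r1 m[φ8→X15] = [2, 7]
r1 m[X15→φ0] = [0, 0]
r1 m[X15→φ1] = [0, 0]
r1 m[X15→φ2] = [0, 0]
r1 m[X15→φ4] = [0, 0]
r1 m[X15→φ8] = [0, 0]
r1 m[X4→φ0] = [0, 0]
r1 m[X4→φ3] = [0, 0]
r1 m[X11→φ2] = [0, 0]
r1 m[X11→φ7] = [0, 0]
r1 m[X10→φ5] = [0, 0]
r1 m[X0→φ3] = [0, 0]
r1 m[X6→φ1] = [0, 0]
r1 m[X6→φ5] = [0, 0]
r1 m[X6→φ6] = [0, 0]
r1 m[X2→φ4] = [0, 0]
r2 m[φ0→X15] = [1, 0]
r2 m[φ0→X4] = [0, 1]
r2 m[φ1→X15] = [4, 2]
r2 m[φ1→X6] = [2, 4]
r2 m[φ2→X15] = [3, 7]
r2 m[φ2→X11] = [7, 3]
r2 m[φ3→X4] = [0, 4]
r2 m[φ3→X0] = [1, 0]
r2 m[φ4→X15] = [3, 1]
r2 m[φ4→X2] = [1, 4]
r2 m[φ5→X10] = [5, 4]
r2 m[φ5→X6] = [4, 5]
r2 m[φ6→X6] = [0, 9]
r2 m[φ7→X11] = [4, 8]
r2 m[φ8→X15] = [2, 7]
r2 m[X15→φ0] = [12, 17]
r2 m[X15→φ1] = [9, 15]
r2 m[X15→φ2] = [10, 10]
r2 m[X15→φ4] = [10, 16]
r2 m[X15→φ8] = [11, 10]
r2 m[X4→φ0] = [0, 4]
r2 m[X4→φ3] = [0, 1]
r2 m[X11→φ2] = [4, 8]
r2 m[X11→φ7] = [7, 3]
r2 m[X10→φ5] = [0, 0]
r2 m[X0→φ3] = [0, 0]
r2 m[X6→φ1] = [4, 14]
r2 m[X6→φ5] = [2, 13]
r2 m[X6→φ6] = [6, 9]
r2 m[X2→φ4] = [0, 0]
r3 m[φ0→X15] = [2, 0]
r3 m[φ0→X4] = [14, 13]
r3 m[φ1→X15] = [12, 6]
r3 m[φ1→X6] = [17, 13]
r3 m[φ2→X15] = [11, 11]
r3 m[φ2→X11] = [17, 13]
r3 m[φ3→X4] = [0, 4]
r3 m[φ3→X0] = [1, 0]
r3 m[φ4→X15] = [3, 1]
r3 m[φ4→X2] = [13, 14]
r3 m[φ5→X10] = [7, 6]
r3 m[φ5→X6] = [4, 5]
r3 m[φ6→X6] = [0, 9]
r3 m[φ7→X11] = [4, 8]
r3 m[φ8→X15] = [2, 7]
r3 m[X15→φ0] = [12, 17]
r3 m[X15→φ1] = [9, 15]
r3 m[X15→φ2] = [10, 10]
r3 m[X15→φ4] = [10, 16]
r3 m[X15→φ8] = [11, 10]
r3 m[X4→φ0] = [0, 4]
r3 m[X4→φ3] = [0, 1]
r3 m[X11→φ2] = [4, 8]
r3 m[X11→φ7] = [7, 3]
r3 m[X10→φ5] = [0, 0]
r3 m[X0→φ3] = [0, 0]
r3 m[X6→φ1] = [4, 14]
r3 m[X6→φ5] = [2, 13]
r3 m[X6→φ6] = [6, 9]
r3 m[X2→φ4] = [0, 0]
r4 m[φ0→X15] = [2, 0]
r4 m[φ0→X4] = [14, 13]
r4 m[φ1→X15] = [12, 6]
r4 m[φ1→X6] = [17, 13]
r4 m[φ2→X15] = [11, 11]
r4 m[φ2→X11] = [17, 13]
r4 m[φ3→X4] = [0, 4]
r4 m[φ3→X0] = [1, 0]
r4 m[φ4→X15] = [3, 1]
r4 m[φ4→X2] = [13, 14]
r4 m[φ5→X10] = [7, 6]
r4 m[φ5→X6] = [4, 5]
r4 m[φ6→X6] = [0, 9]
r4 m[φ7→X11] = [4, 8]
r4 m[φ8→X15] = [2, 7]
r4 m[X15→φ0] = [28, 25]
r4 m[X15→φ1] = [18, 19]
r4 m[X15→φ2] = [19, 14]
r4 m[X15→φ4] = [27, 24]
r4 m[X15→φ8] = [28, 18]
r4 m[X4→φ0] = [0, 4]
r4 m[X4→φ3] = [14, 13]
r4 m[X11→φ2] = [4, 8]
r4 m[X11→φ7] = [17, 13]
r4 m[X10→φ5] = [0, 0]
r4 m[X0→φ3] = [0, 0]
r4 m[X6→φ1] = [4, 14]
r4 m[X6→φ5] = [17, 22]
r4 m[X6→φ6] = [21, 18]
r4 m[X2→φ4] = [0, 0]
r5 m[φ0→X15] = [2, 0]
r5 m[φ0→X4] = [25, 27]
r5 m[φ1→X15] = [12, 6]
r5 m[φ1→X6] = [21, 22]
r5 m[φ2→X15] = [11, 11]
r5 m[φ2→X11] = [21, 22]
r5 m[φ3→X4] = [0, 4]
r5 m[φ3→X0] = [15, 14]
r5 m[φ4→X15] = [3, 1]
r5 m[φ4→X2] = [25, 31]
r5 m[φ5→X10] = [22, 21]
r5 m[φ5→X6] = [4, 5]
r5 m[φ6→X6] = [0, 9]
r5 m[φ7→X11] = [4, 8]
r5 m[φ8→X15] = [2, 7]
r5 m[X15→φ0] = [28, 25]
r5 m[X15→φ1] = [18, 19]
r5 m[X15→φ2] = [19, 14]
r5 m[X15→φ4] = [27, 24]
r5 m[X15→φ8] = [28, 18]
r5 m[X4→φ0] = [0, 4]
r5 m[X4→φ3] = [14, 13]
r5 m[X11→φ2] = [4, 8]
r5 m[X11→φ7] = [17, 13]
r5 m[X10→φ5] = [0, 0]
r5 m[X0→φ3] = [0, 0]
r5 m[X6→φ1] = [4, 14]
r5 m[X6→φ5] = [17, 22]
r5 m[X6→φ6] = [21, 18]
r5 m[X2→φ4] = [0, 0]
r6 m[φ0→X15] = [2, 0]
r6 m[φ0→X4] = [25, 27]
r6 m[φ1→X15] = [12, 6]
r6 m[φ1→X6] = [21, 22]
r6 m[φ2→X15] = [11, 11]
r6 m[φ2→X11] = [21, 22]
r6 m[φ3→X4] = [0, 4]
r6 m[φ3→X0] = [15, 14]
r6 m[φ4→X15] = [3, 1]
r6 m[φ4→X2] = [25, 31]
r6 m[φ5→X10] = [22, 21]
r6 m[φ5→X6] = [4, 5]
r6 m[φ6→X6] = [0, 9]
r6 m[φ7→X11] = [4, 8]
r6 m[φ8→X15] = [2, 7]
r6 m[X15→φ0] = [28, 25]
r6 m[X15→φ1] = [18, 19]
r6 m[X15→φ2] = [19, 14]
r6 m[X15→φ4] = [27, 24]
r6 m[X15→φ8] = [28, 18]
r6 m[X4→φ0] = [0, 4]
r6 m[X4→φ3] = [25, 27]
r6 m[X11→φ2] = [4, 8]
r6 m[X11→φ7] = [21, 22]
r6 m[X10→φ5] = [0, 0]
r6 m[X0→φ3] = [0, 0]
r6 m[X6→φ1] = [4, 14]
r6 m[X6→φ5] = [21, 31]
r6 m[X6→φ6] = [25, 27]
r6 m[X2→φ4] = [0, 0]
r7 m[φ0→X15] = [2, 0]
r7 m[φ0→X4] = [25, 27]
r7 m[φ1→X15] = [12, 6]
r7 m[φ1→X6] = [21, 22]
r7 m[φ2→X15] = [11, 11]
r7 m[φ2→X11] = [21, 22]
r7 m[φ3→X4] = [0, 4]
r7 m[φ3→X0] = [26, 25]
r7 m[φ4→X15] = [3, 1]
r7 m[φ4→X2] = [25, 31]
r7 m[φ5→X10] = [26, 25]
r7 m[φ5→X6] = [4, 5]
r7 m[φ6→X6] = [0, 9]
r7 m[φ7→X11] = [4, 8]
r7 m[φ8→X15] = [2, 7]
r7 m[X15→φ0] = [28, 25]
r7 m[X15→φ1] = [18, 19]
r7 m[X15→φ2] = [19, 14]
r7 m[X15→φ4] = [27, 24]
r7 m[X15→φ8] = [28, 18]
r7 m[X4→φ0] = [0, 4]
r7 m[X4→φ3] = [25, 27]
r7 m[X11→φ2] = [4, 8]
r7 m[X11→φ7] = [21, 22]
r7 m[X10→φ5] = [0, 0]
r7 m[X0→φ3] = [0, 0]
r7 m[X6→φ1] = [4, 14]
r7 m[X6→φ5] = [21, 31]
r7 m[X6→φ6] = [25, 27]
r7 m[X2→φ4] = [0, 0]
r8 m[φ0→X15] = [2, 0]
r8 m[φ0→X4] = [25, 27]
r8 m[φ1→X15] = [12, 6]
r8 m[φ1→X6] = [21, 22]
r8 m[φ2→X15] = [11, 11]
r8 m[φ2→X11] = [21, 22]
r8 m[φ3→X4] = [0, 4]
r8 m[φ3→X0] = [26, 25]
r8 m[φ4→X15] = [3, 1]
r8 m[φ4→X2] = [25, 31]
r8 m[φ5→X10] = [26, 25]
r8 m[φ5→X6] = [4, 5]
r8 m[φ6→X6] = [0, 9]
r8 m[φ7→X11] = [4, 8]
r8 m[φ8→X15] = [2, 7]
r8 m[X15→φ0] = [28, 25]
r8 m[X15→φ1] = [18, 19]
r8 m[X15→φ2] = [19, 14]
r8 m[X15→φ4] = [27, 24]
r8 m[X15→φ8] = [28, 18]
r8 m[X4→φ0] = [0, 4]
r8 m[X4→φ3] = [25, 27]
r8 m[X11→φ2] = [4, 8]
r8 m[X11→φ7] = [21, 22]
r8 m[X10→φ5] = [0, 0]
r8 m[X0→φ3] = [0, 0]
r8 m[X6→φ1] = [4, 14]
r8 m[X6→φ5] = [21, 31]
r8 m[X6→φ6] = [25, 27]
r8 m[X2→φ4] = [0, 0]
fixed point reached at round 8
b[X2] = ⊗ incoming = [25, 31]

b[X2] = [25, 31]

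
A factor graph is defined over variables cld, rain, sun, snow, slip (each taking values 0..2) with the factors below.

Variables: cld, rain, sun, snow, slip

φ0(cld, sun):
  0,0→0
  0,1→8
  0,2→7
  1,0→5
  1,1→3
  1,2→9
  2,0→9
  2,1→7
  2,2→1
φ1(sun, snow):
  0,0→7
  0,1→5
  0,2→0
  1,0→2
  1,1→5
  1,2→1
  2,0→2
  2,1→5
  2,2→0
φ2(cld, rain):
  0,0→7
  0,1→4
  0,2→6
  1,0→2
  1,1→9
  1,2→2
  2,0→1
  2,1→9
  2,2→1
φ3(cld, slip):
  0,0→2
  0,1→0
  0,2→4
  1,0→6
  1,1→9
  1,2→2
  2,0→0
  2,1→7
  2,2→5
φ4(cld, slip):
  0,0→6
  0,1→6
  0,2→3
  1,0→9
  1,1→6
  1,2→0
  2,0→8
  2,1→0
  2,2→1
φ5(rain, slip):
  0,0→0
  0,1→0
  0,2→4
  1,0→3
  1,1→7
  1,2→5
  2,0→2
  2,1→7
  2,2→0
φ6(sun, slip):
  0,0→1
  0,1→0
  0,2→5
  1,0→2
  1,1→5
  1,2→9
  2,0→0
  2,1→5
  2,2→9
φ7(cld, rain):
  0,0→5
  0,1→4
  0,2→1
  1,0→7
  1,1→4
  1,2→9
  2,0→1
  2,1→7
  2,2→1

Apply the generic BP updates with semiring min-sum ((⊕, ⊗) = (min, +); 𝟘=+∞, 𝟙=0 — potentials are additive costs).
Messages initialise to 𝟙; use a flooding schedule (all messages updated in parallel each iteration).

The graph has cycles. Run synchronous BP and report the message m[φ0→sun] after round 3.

message @ round 3 = [8, 9, 3]

init: all messages = 𝟙 over 3 values
r1 m[φ0→cld] = [0, 3, 1]
r1 m[φ0→sun] = [0, 3, 1]
r1 m[φ1→sun] = [0, 1, 0]
r1 m[φ1→snow] = [2, 5, 0]
r1 m[φ2→cld] = [4, 2, 1]
r1 m[φ2→rain] = [1, 4, 1]
r1 m[φ3→cld] = [0, 2, 0]
r1 m[φ3→slip] = [0, 0, 2]
r1 m[φ4→cld] = [3, 0, 0]
r1 m[φ4→slip] = [6, 0, 0]
r1 m[φ5→rain] = [0, 3, 0]
r1 m[φ5→slip] = [0, 0, 0]
r1 m[φ6→sun] = [0, 2, 0]
r1 m[φ6→slip] = [0, 0, 5]
r1 m[φ7→cld] = [1, 4, 1]
r1 m[φ7→rain] = [1, 4, 1]
r1 m[cld→φ0] = [0, 0, 0]
r1 m[cld→φ2] = [0, 0, 0]
r1 m[cld→φ3] = [0, 0, 0]
r1 m[cld→φ4] = [0, 0, 0]
r1 m[cld→φ7] = [0, 0, 0]
r1 m[rain→φ2] = [0, 0, 0]
r1 m[rain→φ5] = [0, 0, 0]
r1 m[rain→φ7] = [0, 0, 0]
r1 m[sun→φ0] = [0, 0, 0]
r1 m[sun→φ1] = [0, 0, 0]
r1 m[sun→φ6] = [0, 0, 0]
r1 m[snow→φ1] = [0, 0, 0]
r1 m[slip→φ3] = [0, 0, 0]
r1 m[slip→φ4] = [0, 0, 0]
r1 m[slip→φ5] = [0, 0, 0]
r1 m[slip→φ6] = [0, 0, 0]
r2 m[φ0→cld] = [0, 3, 1]
r2 m[φ0→sun] = [0, 3, 1]
r2 m[φ1→sun] = [0, 1, 0]
r2 m[φ1→snow] = [2, 5, 0]
r2 m[φ2→cld] = [4, 2, 1]
r2 m[φ2→rain] = [1, 4, 1]
r2 m[φ3→cld] = [0, 2, 0]
r2 m[φ3→slip] = [0, 0, 2]
r2 m[φ4→cld] = [3, 0, 0]
r2 m[φ4→slip] = [6, 0, 0]
r2 m[φ5→rain] = [0, 3, 0]
r2 m[φ5→slip] = [0, 0, 0]
r2 m[φ6→sun] = [0, 2, 0]
r2 m[φ6→slip] = [0, 0, 5]
r2 m[φ7→cld] = [1, 4, 1]
r2 m[φ7→rain] = [1, 4, 1]
r2 m[cld→φ0] = [8, 8, 2]
r2 m[cld→φ2] = [4, 9, 2]
r2 m[cld→φ3] = [8, 9, 3]
r2 m[cld→φ4] = [5, 11, 3]
r2 m[cld→φ7] = [7, 7, 2]
r2 m[rain→φ2] = [1, 7, 1]
r2 m[rain→φ5] = [2, 8, 2]
r2 m[rain→φ7] = [1, 7, 1]
r2 m[sun→φ0] = [0, 3, 0]
r2 m[sun→φ1] = [0, 5, 1]
r2 m[sun→φ6] = [0, 4, 1]
r2 m[snow→φ1] = [0, 0, 0]
r2 m[slip→φ3] = [6, 0, 5]
r2 m[slip→φ4] = [0, 0, 7]
r2 m[slip→φ5] = [6, 0, 7]
r2 m[slip→φ6] = [6, 0, 2]
r3 m[φ0→cld] = [0, 5, 1]
r3 m[φ0→sun] = [8, 9, 3]
r3 m[φ1→sun] = [0, 1, 0]
r3 m[φ1→snow] = [3, 5, 0]
r3 m[φ2→cld] = [7, 3, 2]
r3 m[φ2→rain] = [3, 8, 3]
r3 m[φ3→cld] = [0, 7, 6]
r3 m[φ3→slip] = [3, 8, 8]
r3 m[φ4→cld] = [6, 6, 0]
r3 m[φ4→slip] = [11, 3, 4]
r3 m[φ5→rain] = [0, 7, 7]
r3 m[φ5→slip] = [2, 2, 2]
r3 m[φ6→sun] = [0, 5, 5]
r3 m[φ6→slip] = [1, 0, 5]
r3 m[φ7→cld] = [2, 8, 2]
r3 m[φ7→rain] = [3, 9, 3]
r3 m[cld→φ0] = [8, 8, 2]
r3 m[cld→φ2] = [4, 9, 2]
r3 m[cld→φ3] = [8, 9, 3]
r3 m[cld→φ4] = [5, 11, 3]
r3 m[cld→φ7] = [7, 7, 2]
r3 m[rain→φ2] = [1, 7, 1]
r3 m[rain→φ5] = [2, 8, 2]
r3 m[rain→φ7] = [1, 7, 1]
r3 m[sun→φ0] = [0, 3, 0]
r3 m[sun→φ1] = [0, 5, 1]
r3 m[sun→φ6] = [0, 4, 1]
r3 m[snow→φ1] = [0, 0, 0]
r3 m[slip→φ3] = [6, 0, 5]
r3 m[slip→φ4] = [0, 0, 7]
r3 m[slip→φ5] = [6, 0, 7]
r3 m[slip→φ6] = [6, 0, 2]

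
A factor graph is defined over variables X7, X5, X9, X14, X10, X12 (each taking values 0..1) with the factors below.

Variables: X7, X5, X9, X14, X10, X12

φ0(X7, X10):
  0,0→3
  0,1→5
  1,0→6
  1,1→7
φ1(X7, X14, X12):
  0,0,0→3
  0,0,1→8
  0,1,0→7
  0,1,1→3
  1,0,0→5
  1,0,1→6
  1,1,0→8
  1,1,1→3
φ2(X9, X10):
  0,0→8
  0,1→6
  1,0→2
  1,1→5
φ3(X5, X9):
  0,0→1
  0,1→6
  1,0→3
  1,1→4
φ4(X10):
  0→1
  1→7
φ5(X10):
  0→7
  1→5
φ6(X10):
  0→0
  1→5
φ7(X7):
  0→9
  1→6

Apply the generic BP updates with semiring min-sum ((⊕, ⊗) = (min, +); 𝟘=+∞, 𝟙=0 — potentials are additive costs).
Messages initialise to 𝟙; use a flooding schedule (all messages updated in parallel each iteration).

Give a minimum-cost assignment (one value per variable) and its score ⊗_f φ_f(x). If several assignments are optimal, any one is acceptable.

init: all messages = 𝟙 over 2 values
r1 m[φ0→X7] = [3, 6]
r1 m[φ0→X10] = [3, 5]
r1 m[φ1→X7] = [3, 3]
r1 m[φ1→X14] = [3, 3]
r1 m[φ1→X12] = [3, 3]
r1 m[φ2→X9] = [6, 2]
r1 m[φ2→X10] = [2, 5]
r1 m[φ3→X5] = [1, 3]
r1 m[φ3→X9] = [1, 4]
r1 m[φ4→X10] = [1, 7]
r1 m[φ5→X10] = [7, 5]
r1 m[φ6→X10] = [0, 5]
r1 m[φ7→X7] = [9, 6]
r1 m[X7→φ0] = [0, 0]
r1 m[X7→φ1] = [0, 0]
r1 m[X7→φ7] = [0, 0]
r1 m[X5→φ3] = [0, 0]
r1 m[X9→φ2] = [0, 0]
r1 m[X9→φ3] = [0, 0]
r1 m[X14→φ1] = [0, 0]
r1 m[X10→φ0] = [0, 0]
r1 m[X10→φ2] = [0, 0]
r1 m[X10→φ4] = [0, 0]
r1 m[X10→φ5] = [0, 0]
r1 m[X10→φ6] = [0, 0]
r1 m[X12→φ1] = [0, 0]
r2 m[φ0→X7] = [3, 6]
r2 m[φ0→X10] = [3, 5]
r2 m[φ1→X7] = [3, 3]
r2 m[φ1→X14] = [3, 3]
r2 m[φ1→X12] = [3, 3]
r2 m[φ2→X9] = [6, 2]
r2 m[φ2→X10] = [2, 5]
r2 m[φ3→X5] = [1, 3]
r2 m[φ3→X9] = [1, 4]
r2 m[φ4→X10] = [1, 7]
r2 m[φ5→X10] = [7, 5]
r2 m[φ6→X10] = [0, 5]
r2 m[φ7→X7] = [9, 6]
r2 m[X7→φ0] = [12, 9]
r2 m[X7→φ1] = [12, 12]
r2 m[X7→φ7] = [6, 9]
r2 m[X5→φ3] = [0, 0]
r2 m[X9→φ2] = [1, 4]
r2 m[X9→φ3] = [6, 2]
r2 m[X14→φ1] = [0, 0]
r2 m[X10→φ0] = [10, 22]
r2 m[X10→φ2] = [11, 22]
r2 m[X10→φ4] = [12, 20]
r2 m[X10→φ5] = [6, 22]
r2 m[X10→φ6] = [13, 22]
r2 m[X12→φ1] = [0, 0]
r3 m[φ0→X7] = [13, 16]
r3 m[φ0→X10] = [15, 16]
r3 m[φ1→X7] = [3, 3]
r3 m[φ1→X14] = [15, 15]
r3 m[φ1→X12] = [15, 15]
r3 m[φ2→X9] = [19, 13]
r3 m[φ2→X10] = [6, 7]
r3 m[φ3→X5] = [7, 6]
r3 m[φ3→X9] = [1, 4]
r3 m[φ4→X10] = [1, 7]
r3 m[φ5→X10] = [7, 5]
r3 m[φ6→X10] = [0, 5]
r3 m[φ7→X7] = [9, 6]
r3 m[X7→φ0] = [12, 9]
r3 m[X7→φ1] = [12, 12]
r3 m[X7→φ7] = [6, 9]
r3 m[X5→φ3] = [0, 0]
r3 m[X9→φ2] = [1, 4]
r3 m[X9→φ3] = [6, 2]
r3 m[X14→φ1] = [0, 0]
r3 m[X10→φ0] = [10, 22]
r3 m[X10→φ2] = [11, 22]
r3 m[X10→φ4] = [12, 20]
r3 m[X10→φ5] = [6, 22]
r3 m[X10→φ6] = [13, 22]
r3 m[X12→φ1] = [0, 0]
r4 m[φ0→X7] = [13, 16]
r4 m[φ0→X10] = [15, 16]
r4 m[φ1→X7] = [3, 3]
r4 m[φ1→X14] = [15, 15]
r4 m[φ1→X12] = [15, 15]
r4 m[φ2→X9] = [19, 13]
r4 m[φ2→X10] = [6, 7]
r4 m[φ3→X5] = [7, 6]
r4 m[φ3→X9] = [1, 4]
r4 m[φ4→X10] = [1, 7]
r4 m[φ5→X10] = [7, 5]
r4 m[φ6→X10] = [0, 5]
r4 m[φ7→X7] = [9, 6]
r4 m[X7→φ0] = [12, 9]
r4 m[X7→φ1] = [22, 22]
r4 m[X7→φ7] = [16, 19]
r4 m[X5→φ3] = [0, 0]
r4 m[X9→φ2] = [1, 4]
r4 m[X9→φ3] = [19, 13]
r4 m[X14→φ1] = [0, 0]
r4 m[X10→φ0] = [14, 24]
r4 m[X10→φ2] = [23, 33]
r4 m[X10→φ4] = [28, 33]
r4 m[X10→φ5] = [22, 35]
r4 m[X10→φ6] = [29, 35]
r4 m[X12→φ1] = [0, 0]
r5 m[φ0→X7] = [17, 20]
r5 m[φ0→X10] = [15, 16]
r5 m[φ1→X7] = [3, 3]
r5 m[φ1→X14] = [25, 25]
r5 m[φ1→X12] = [25, 25]
r5 m[φ2→X9] = [31, 25]
r5 m[φ2→X10] = [6, 7]
r5 m[φ3→X5] = [19, 17]
r5 m[φ3→X9] = [1, 4]
r5 m[φ4→X10] = [1, 7]
r5 m[φ5→X10] = [7, 5]
r5 m[φ6→X10] = [0, 5]
r5 m[φ7→X7] = [9, 6]
r5 m[X7→φ0] = [12, 9]
r5 m[X7→φ1] = [22, 22]
r5 m[X7→φ7] = [16, 19]
r5 m[X5→φ3] = [0, 0]
r5 m[X9→φ2] = [1, 4]
r5 m[X9→φ3] = [19, 13]
r5 m[X14→φ1] = [0, 0]
r5 m[X10→φ0] = [14, 24]
r5 m[X10→φ2] = [23, 33]
r5 m[X10→φ4] = [28, 33]
r5 m[X10→φ5] = [22, 35]
r5 m[X10→φ6] = [29, 35]
r5 m[X12→φ1] = [0, 0]
r6 m[φ0→X7] = [17, 20]
r6 m[φ0→X10] = [15, 16]
r6 m[φ1→X7] = [3, 3]
r6 m[φ1→X14] = [25, 25]
r6 m[φ1→X12] = [25, 25]
r6 m[φ2→X9] = [31, 25]
r6 m[φ2→X10] = [6, 7]
r6 m[φ3→X5] = [19, 17]
r6 m[φ3→X9] = [1, 4]
r6 m[φ4→X10] = [1, 7]
r6 m[φ5→X10] = [7, 5]
r6 m[φ6→X10] = [0, 5]
r6 m[φ7→X7] = [9, 6]
r6 m[X7→φ0] = [12, 9]
r6 m[X7→φ1] = [26, 26]
r6 m[X7→φ7] = [20, 23]
r6 m[X5→φ3] = [0, 0]
r6 m[X9→φ2] = [1, 4]
r6 m[X9→φ3] = [31, 25]
r6 m[X14→φ1] = [0, 0]
r6 m[X10→φ0] = [14, 24]
r6 m[X10→φ2] = [23, 33]
r6 m[X10→φ4] = [28, 33]
r6 m[X10→φ5] = [22, 35]
r6 m[X10→φ6] = [29, 35]
r6 m[X12→φ1] = [0, 0]
r7 m[φ0→X7] = [17, 20]
r7 m[φ0→X10] = [15, 16]
r7 m[φ1→X7] = [3, 3]
r7 m[φ1→X14] = [29, 29]
r7 m[φ1→X12] = [29, 29]
r7 m[φ2→X9] = [31, 25]
r7 m[φ2→X10] = [6, 7]
r7 m[φ3→X5] = [31, 29]
r7 m[φ3→X9] = [1, 4]
r7 m[φ4→X10] = [1, 7]
r7 m[φ5→X10] = [7, 5]
r7 m[φ6→X10] = [0, 5]
r7 m[φ7→X7] = [9, 6]
r7 m[X7→φ0] = [12, 9]
r7 m[X7→φ1] = [26, 26]
r7 m[X7→φ7] = [20, 23]
r7 m[X5→φ3] = [0, 0]
r7 m[X9→φ2] = [1, 4]
r7 m[X9→φ3] = [31, 25]
r7 m[X14→φ1] = [0, 0]
r7 m[X10→φ0] = [14, 24]
r7 m[X10→φ2] = [23, 33]
r7 m[X10→φ4] = [28, 33]
r7 m[X10→φ5] = [22, 35]
r7 m[X10→φ6] = [29, 35]
r7 m[X12→φ1] = [0, 0]
r8 m[φ0→X7] = [17, 20]
r8 m[φ0→X10] = [15, 16]
r8 m[φ1→X7] = [3, 3]
r8 m[φ1→X14] = [29, 29]
r8 m[φ1→X12] = [29, 29]
r8 m[φ2→X9] = [31, 25]
r8 m[φ2→X10] = [6, 7]
r8 m[φ3→X5] = [31, 29]
r8 m[φ3→X9] = [1, 4]
r8 m[φ4→X10] = [1, 7]
r8 m[φ5→X10] = [7, 5]
r8 m[φ6→X10] = [0, 5]
r8 m[φ7→X7] = [9, 6]
r8 m[X7→φ0] = [12, 9]
r8 m[X7→φ1] = [26, 26]
r8 m[X7→φ7] = [20, 23]
r8 m[X5→φ3] = [0, 0]
r8 m[X9→φ2] = [1, 4]
r8 m[X9→φ3] = [31, 25]
r8 m[X14→φ1] = [0, 0]
r8 m[X10→φ0] = [14, 24]
r8 m[X10→φ2] = [23, 33]
r8 m[X10→φ4] = [28, 33]
r8 m[X10→φ5] = [22, 35]
r8 m[X10→φ6] = [29, 35]
r8 m[X12→φ1] = [0, 0]
fixed point reached at round 8
traceback from X7: (X7=0, X5=1, X9=1, X14=0, X10=0, X12=0), score=29

assignment: (X7=0, X5=1, X9=1, X14=0, X10=0, X12=0); score = 29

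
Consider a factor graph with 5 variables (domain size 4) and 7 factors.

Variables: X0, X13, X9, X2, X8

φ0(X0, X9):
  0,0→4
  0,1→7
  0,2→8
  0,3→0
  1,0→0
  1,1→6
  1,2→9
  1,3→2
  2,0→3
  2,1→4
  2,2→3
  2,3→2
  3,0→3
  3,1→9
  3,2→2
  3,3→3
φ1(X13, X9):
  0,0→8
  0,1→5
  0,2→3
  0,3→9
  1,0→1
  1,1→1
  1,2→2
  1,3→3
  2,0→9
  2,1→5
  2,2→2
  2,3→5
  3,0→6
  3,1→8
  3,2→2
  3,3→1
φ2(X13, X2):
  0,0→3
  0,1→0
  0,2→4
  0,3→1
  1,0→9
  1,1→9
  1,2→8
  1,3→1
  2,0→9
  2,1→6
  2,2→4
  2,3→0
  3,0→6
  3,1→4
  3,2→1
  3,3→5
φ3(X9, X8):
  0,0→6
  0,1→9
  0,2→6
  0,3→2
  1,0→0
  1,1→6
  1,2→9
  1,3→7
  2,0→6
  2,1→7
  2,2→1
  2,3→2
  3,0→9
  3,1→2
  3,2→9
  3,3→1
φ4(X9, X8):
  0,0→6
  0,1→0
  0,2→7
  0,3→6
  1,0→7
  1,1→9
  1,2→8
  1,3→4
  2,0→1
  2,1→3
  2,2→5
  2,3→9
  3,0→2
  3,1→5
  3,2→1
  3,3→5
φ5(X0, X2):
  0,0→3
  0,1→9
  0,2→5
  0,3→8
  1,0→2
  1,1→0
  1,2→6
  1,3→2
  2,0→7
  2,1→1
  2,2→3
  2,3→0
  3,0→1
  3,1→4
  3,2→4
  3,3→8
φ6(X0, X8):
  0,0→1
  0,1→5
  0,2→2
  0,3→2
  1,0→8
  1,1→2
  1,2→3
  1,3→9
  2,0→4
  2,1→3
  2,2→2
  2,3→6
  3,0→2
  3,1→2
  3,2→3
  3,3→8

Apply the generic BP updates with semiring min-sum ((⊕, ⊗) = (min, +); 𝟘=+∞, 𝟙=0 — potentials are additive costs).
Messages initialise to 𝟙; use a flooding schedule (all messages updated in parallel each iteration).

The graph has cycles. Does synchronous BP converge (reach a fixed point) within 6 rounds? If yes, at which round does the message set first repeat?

init: all messages = 𝟙 over 4 values
r1 m[φ0→X0] = [0, 0, 2, 2]
r1 m[φ0→X9] = [0, 4, 2, 0]
r1 m[φ1→X13] = [3, 1, 2, 1]
r1 m[φ1→X9] = [1, 1, 2, 1]
r1 m[φ2→X13] = [0, 1, 0, 1]
r1 m[φ2→X2] = [3, 0, 1, 0]
r1 m[φ3→X9] = [2, 0, 1, 1]
r1 m[φ3→X8] = [0, 2, 1, 1]
r1 m[φ4→X9] = [0, 4, 1, 1]
r1 m[φ4→X8] = [1, 0, 1, 4]
r1 m[φ5→X0] = [3, 0, 0, 1]
r1 m[φ5→X2] = [1, 0, 3, 0]
r1 m[φ6→X0] = [1, 2, 2, 2]
r1 m[φ6→X8] = [1, 2, 2, 2]
r1 m[X0→φ0] = [0, 0, 0, 0]
r1 m[X0→φ5] = [0, 0, 0, 0]
r1 m[X0→φ6] = [0, 0, 0, 0]
r1 m[X13→φ1] = [0, 0, 0, 0]
r1 m[X13→φ2] = [0, 0, 0, 0]
r1 m[X9→φ0] = [0, 0, 0, 0]
r1 m[X9→φ1] = [0, 0, 0, 0]
r1 m[X9→φ3] = [0, 0, 0, 0]
r1 m[X9→φ4] = [0, 0, 0, 0]
r1 m[X2→φ2] = [0, 0, 0, 0]
r1 m[X2→φ5] = [0, 0, 0, 0]
r1 m[X8→φ3] = [0, 0, 0, 0]
r1 m[X8→φ4] = [0, 0, 0, 0]
r1 m[X8→φ6] = [0, 0, 0, 0]
r2 m[φ0→X0] = [0, 0, 2, 2]
r2 m[φ0→X9] = [0, 4, 2, 0]
r2 m[φ1→X13] = [3, 1, 2, 1]
r2 m[φ1→X9] = [1, 1, 2, 1]
r2 m[φ2→X13] = [0, 1, 0, 1]
r2 m[φ2→X2] = [3, 0, 1, 0]
r2 m[φ3→X9] = [2, 0, 1, 1]
r2 m[φ3→X8] = [0, 2, 1, 1]
r2 m[φ4→X9] = [0, 4, 1, 1]
r2 m[φ4→X8] = [1, 0, 1, 4]
r2 m[φ5→X0] = [3, 0, 0, 1]
r2 m[φ5→X2] = [1, 0, 3, 0]
r2 m[φ6→X0] = [1, 2, 2, 2]
r2 m[φ6→X8] = [1, 2, 2, 2]
r2 m[X0→φ0] = [4, 2, 2, 3]
r2 m[X0→φ5] = [1, 2, 4, 4]
r2 m[X0→φ6] = [3, 0, 2, 3]
r2 m[X13→φ1] = [0, 1, 0, 1]
r2 m[X13→φ2] = [3, 1, 2, 1]
r2 m[X9→φ0] = [3, 5, 4, 3]
r2 m[X9→φ1] = [2, 8, 4, 2]
r2 m[X9→φ3] = [1, 9, 5, 2]
r2 m[X9→φ4] = [3, 5, 5, 2]
r2 m[X2→φ2] = [1, 0, 3, 0]
r2 m[X2→φ5] = [3, 0, 1, 0]
r2 m[X8→φ3] = [2, 2, 3, 6]
r2 m[X8→φ4] = [1, 4, 3, 3]
r2 m[X8→φ6] = [1, 2, 2, 5]
r3 m[φ0→X0] = [3, 3, 5, 6]
r3 m[φ0→X9] = [2, 6, 5, 4]
r3 m[φ1→X13] = [7, 3, 6, 3]
r3 m[φ1→X9] = [2, 2, 2, 2]
r3 m[φ2→X13] = [0, 1, 0, 4]
r3 m[φ2→X2] = [6, 3, 2, 2]
r3 m[φ3→X9] = [8, 2, 4, 4]
r3 m[φ3→X8] = [7, 4, 6, 3]
r3 m[φ4→X9] = [4, 7, 2, 3]
r3 m[φ4→X8] = [4, 3, 3, 7]
r3 m[φ5→X0] = [6, 0, 0, 4]
r3 m[φ5→X2] = [4, 2, 6, 4]
r3 m[φ6→X0] = [2, 4, 4, 3]
r3 m[φ6→X8] = [4, 2, 3, 5]
r3 m[X0→φ0] = [4, 2, 2, 3]
r3 m[X0→φ5] = [1, 2, 4, 4]
r3 m[X0→φ6] = [3, 0, 2, 3]
r3 m[X13→φ1] = [0, 1, 0, 1]
r3 m[X13→φ2] = [3, 1, 2, 1]
r3 m[X9→φ0] = [3, 5, 4, 3]
r3 m[X9→φ1] = [2, 8, 4, 2]
r3 m[X9→φ3] = [1, 9, 5, 2]
r3 m[X9→φ4] = [3, 5, 5, 2]
r3 m[X2→φ2] = [1, 0, 3, 0]
r3 m[X2→φ5] = [3, 0, 1, 0]
r3 m[X8→φ3] = [2, 2, 3, 6]
r3 m[X8→φ4] = [1, 4, 3, 3]
r3 m[X8→φ6] = [1, 2, 2, 5]
r4 m[φ0→X0] = [3, 3, 5, 6]
r4 m[φ0→X9] = [2, 6, 5, 4]
r4 m[φ1→X13] = [7, 3, 6, 3]
r4 m[φ1→X9] = [2, 2, 2, 2]
r4 m[φ2→X13] = [0, 1, 0, 4]
r4 m[φ2→X2] = [6, 3, 2, 2]
r4 m[φ3→X9] = [8, 2, 4, 4]
r4 m[φ3→X8] = [7, 4, 6, 3]
r4 m[φ4→X9] = [4, 7, 2, 3]
r4 m[φ4→X8] = [4, 3, 3, 7]
r4 m[φ5→X0] = [6, 0, 0, 4]
r4 m[φ5→X2] = [4, 2, 6, 4]
r4 m[φ6→X0] = [2, 4, 4, 3]
r4 m[φ6→X8] = [4, 2, 3, 5]
r4 m[X0→φ0] = [8, 4, 4, 7]
r4 m[X0→φ5] = [5, 7, 9, 9]
r4 m[X0→φ6] = [9, 3, 5, 10]
r4 m[X13→φ1] = [0, 1, 0, 4]
r4 m[X13→φ2] = [7, 3, 6, 3]
r4 m[X9→φ0] = [14, 11, 8, 9]
r4 m[X9→φ1] = [14, 15, 11, 11]
r4 m[X9→φ3] = [8, 15, 9, 9]
r4 m[X9→φ4] = [12, 10, 11, 10]
r4 m[X2→φ2] = [4, 2, 6, 4]
r4 m[X2→φ5] = [6, 3, 2, 2]
r4 m[X8→φ3] = [8, 5, 6, 12]
r4 m[X8→φ4] = [11, 6, 9, 8]
r4 m[X8→φ6] = [11, 7, 9, 10]
r5 m[φ0→X0] = [9, 11, 11, 10]
r5 m[φ0→X9] = [4, 8, 7, 6]
r5 m[φ1→X13] = [14, 13, 13, 12]
r5 m[φ1→X9] = [2, 2, 2, 4]
r5 m[φ2→X13] = [2, 5, 4, 6]
r5 m[φ2→X2] = [9, 7, 4, 4]
r5 m[φ3→X9] = [12, 8, 7, 7]
r5 m[φ3→X8] = [14, 11, 10, 10]
r5 m[φ4→X9] = [6, 12, 9, 10]
r5 m[φ4→X8] = [12, 12, 11, 14]
r5 m[φ5→X0] = [7, 3, 2, 6]
r5 m[φ5→X2] = [8, 7, 10, 9]
r5 m[φ6→X0] = [11, 9, 10, 9]
r5 m[φ6→X8] = [9, 5, 6, 11]
r5 m[X0→φ0] = [8, 4, 4, 7]
r5 m[X0→φ5] = [5, 7, 9, 9]
r5 m[X0→φ6] = [9, 3, 5, 10]
r5 m[X13→φ1] = [0, 1, 0, 4]
r5 m[X13→φ2] = [7, 3, 6, 3]
r5 m[X9→φ0] = [14, 11, 8, 9]
r5 m[X9→φ1] = [14, 15, 11, 11]
r5 m[X9→φ3] = [8, 15, 9, 9]
r5 m[X9→φ4] = [12, 10, 11, 10]
r5 m[X2→φ2] = [4, 2, 6, 4]
r5 m[X2→φ5] = [6, 3, 2, 2]
r5 m[X8→φ3] = [8, 5, 6, 12]
r5 m[X8→φ4] = [11, 6, 9, 8]
r5 m[X8→φ6] = [11, 7, 9, 10]
r6 m[φ0→X0] = [9, 11, 11, 10]
r6 m[φ0→X9] = [4, 8, 7, 6]
r6 m[φ1→X13] = [14, 13, 13, 12]
r6 m[φ1→X9] = [2, 2, 2, 4]
r6 m[φ2→X13] = [2, 5, 4, 6]
r6 m[φ2→X2] = [9, 7, 4, 4]
r6 m[φ3→X9] = [12, 8, 7, 7]
r6 m[φ3→X8] = [14, 11, 10, 10]
r6 m[φ4→X9] = [6, 12, 9, 10]
r6 m[φ4→X8] = [12, 12, 11, 14]
r6 m[φ5→X0] = [7, 3, 2, 6]
r6 m[φ5→X2] = [8, 7, 10, 9]
r6 m[φ6→X0] = [11, 9, 10, 9]
r6 m[φ6→X8] = [9, 5, 6, 11]
r6 m[X0→φ0] = [18, 12, 12, 15]
r6 m[X0→φ5] = [20, 20, 21, 19]
r6 m[X0→φ6] = [16, 14, 13, 16]
r6 m[X13→φ1] = [2, 5, 4, 6]
r6 m[X13→φ2] = [14, 13, 13, 12]
r6 m[X9→φ0] = [20, 22, 18, 21]
r6 m[X9→φ1] = [22, 28, 23, 23]
r6 m[X9→φ3] = [12, 22, 18, 20]
r6 m[X9→φ4] = [18, 18, 16, 17]
r6 m[X2→φ2] = [8, 7, 10, 9]
r6 m[X2→φ5] = [9, 7, 4, 4]
r6 m[X8→φ3] = [21, 17, 17, 25]
r6 m[X8→φ4] = [23, 16, 16, 21]
r6 m[X8→φ6] = [26, 23, 21, 24]
no fixed point within 6 rounds

NOT CONVERGED within 6 rounds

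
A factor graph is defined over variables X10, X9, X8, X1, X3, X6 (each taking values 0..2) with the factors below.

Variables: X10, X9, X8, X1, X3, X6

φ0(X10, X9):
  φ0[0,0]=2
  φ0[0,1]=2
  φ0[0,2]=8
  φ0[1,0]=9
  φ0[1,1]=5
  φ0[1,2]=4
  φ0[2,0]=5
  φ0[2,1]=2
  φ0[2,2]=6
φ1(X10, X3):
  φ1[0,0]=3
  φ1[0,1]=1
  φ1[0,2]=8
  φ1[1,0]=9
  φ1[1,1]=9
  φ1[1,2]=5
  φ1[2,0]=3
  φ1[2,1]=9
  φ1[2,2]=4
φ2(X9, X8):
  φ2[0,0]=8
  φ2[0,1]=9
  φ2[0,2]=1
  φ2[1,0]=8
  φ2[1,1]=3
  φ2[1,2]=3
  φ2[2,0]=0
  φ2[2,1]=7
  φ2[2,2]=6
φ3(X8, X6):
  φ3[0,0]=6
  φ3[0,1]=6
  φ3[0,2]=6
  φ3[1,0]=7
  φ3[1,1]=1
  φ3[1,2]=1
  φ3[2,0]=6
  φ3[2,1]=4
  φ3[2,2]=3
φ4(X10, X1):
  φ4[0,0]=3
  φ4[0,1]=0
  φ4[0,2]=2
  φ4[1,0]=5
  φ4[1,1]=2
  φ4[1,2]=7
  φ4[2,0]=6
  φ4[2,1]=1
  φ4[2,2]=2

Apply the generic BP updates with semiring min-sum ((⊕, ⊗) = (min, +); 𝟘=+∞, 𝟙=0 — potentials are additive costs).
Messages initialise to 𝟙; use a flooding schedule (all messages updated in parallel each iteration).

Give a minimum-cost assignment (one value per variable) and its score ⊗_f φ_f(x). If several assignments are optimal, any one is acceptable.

assignment: (X10=0, X9=0, X8=2, X1=1, X3=1, X6=2); score = 7

init: all messages = 𝟙 over 3 values
r1 m[φ0→X10] = [2, 4, 2]
r1 m[φ0→X9] = [2, 2, 4]
r1 m[φ1→X10] = [1, 5, 3]
r1 m[φ1→X3] = [3, 1, 4]
r1 m[φ2→X9] = [1, 3, 0]
r1 m[φ2→X8] = [0, 3, 1]
r1 m[φ3→X8] = [6, 1, 3]
r1 m[φ3→X6] = [6, 1, 1]
r1 m[φ4→X10] = [0, 2, 1]
r1 m[φ4→X1] = [3, 0, 2]
r1 m[X10→φ0] = [0, 0, 0]
r1 m[X10→φ1] = [0, 0, 0]
r1 m[X10→φ4] = [0, 0, 0]
r1 m[X9→φ0] = [0, 0, 0]
r1 m[X9→φ2] = [0, 0, 0]
r1 m[X8→φ2] = [0, 0, 0]
r1 m[X8→φ3] = [0, 0, 0]
r1 m[X1→φ4] = [0, 0, 0]
r1 m[X3→φ1] = [0, 0, 0]
r1 m[X6→φ3] = [0, 0, 0]
r2 m[φ0→X10] = [2, 4, 2]
r2 m[φ0→X9] = [2, 2, 4]
r2 m[φ1→X10] = [1, 5, 3]
r2 m[φ1→X3] = [3, 1, 4]
r2 m[φ2→X9] = [1, 3, 0]
r2 m[φ2→X8] = [0, 3, 1]
r2 m[φ3→X8] = [6, 1, 3]
r2 m[φ3→X6] = [6, 1, 1]
r2 m[φ4→X10] = [0, 2, 1]
r2 m[φ4→X1] = [3, 0, 2]
r2 m[X10→φ0] = [1, 7, 4]
r2 m[X10→φ1] = [2, 6, 3]
r2 m[X10→φ4] = [3, 9, 5]
r2 m[X9→φ0] = [1, 3, 0]
r2 m[X9→φ2] = [2, 2, 4]
r2 m[X8→φ2] = [6, 1, 3]
r2 m[X8→φ3] = [0, 3, 1]
r2 m[X1→φ4] = [0, 0, 0]
r2 m[X3→φ1] = [0, 0, 0]
r2 m[X6→φ3] = [0, 0, 0]
r3 m[φ0→X10] = [3, 4, 5]
r3 m[φ0→X9] = [3, 3, 9]
r3 m[φ1→X10] = [1, 5, 3]
r3 m[φ1→X3] = [5, 3, 7]
r3 m[φ2→X9] = [4, 4, 6]
r3 m[φ2→X8] = [4, 5, 3]
r3 m[φ3→X8] = [6, 1, 3]
r3 m[φ3→X6] = [6, 4, 4]
r3 m[φ4→X10] = [0, 2, 1]
r3 m[φ4→X1] = [6, 3, 5]
r3 m[X10→φ0] = [1, 7, 4]
r3 m[X10→φ1] = [2, 6, 3]
r3 m[X10→φ4] = [3, 9, 5]
r3 m[X9→φ0] = [1, 3, 0]
r3 m[X9→φ2] = [2, 2, 4]
r3 m[X8→φ2] = [6, 1, 3]
r3 m[X8→φ3] = [0, 3, 1]
r3 m[X1→φ4] = [0, 0, 0]
r3 m[X3→φ1] = [0, 0, 0]
r3 m[X6→φ3] = [0, 0, 0]
r4 m[φ0→X10] = [3, 4, 5]
r4 m[φ0→X9] = [3, 3, 9]
r4 m[φ1→X10] = [1, 5, 3]
r4 m[φ1→X3] = [5, 3, 7]
r4 m[φ2→X9] = [4, 4, 6]
r4 m[φ2→X8] = [4, 5, 3]
r4 m[φ3→X8] = [6, 1, 3]
r4 m[φ3→X6] = [6, 4, 4]
r4 m[φ4→X10] = [0, 2, 1]
r4 m[φ4→X1] = [6, 3, 5]
r4 m[X10→φ0] = [1, 7, 4]
r4 m[X10→φ1] = [3, 6, 6]
r4 m[X10→φ4] = [4, 9, 8]
r4 m[X9→φ0] = [4, 4, 6]
r4 m[X9→φ2] = [3, 3, 9]
r4 m[X8→φ2] = [6, 1, 3]
r4 m[X8→φ3] = [4, 5, 3]
r4 m[X1→φ4] = [0, 0, 0]
r4 m[X3→φ1] = [0, 0, 0]
r4 m[X6→φ3] = [0, 0, 0]
r5 m[φ0→X10] = [6, 9, 6]
r5 m[φ0→X9] = [3, 3, 9]
r5 m[φ1→X10] = [1, 5, 3]
r5 m[φ1→X3] = [6, 4, 10]
r5 m[φ2→X9] = [4, 4, 6]
r5 m[φ2→X8] = [9, 6, 4]
r5 m[φ3→X8] = [6, 1, 3]
r5 m[φ3→X6] = [9, 6, 6]
r5 m[φ4→X10] = [0, 2, 1]
r5 m[φ4→X1] = [7, 4, 6]
r5 m[X10→φ0] = [1, 7, 4]
r5 m[X10→φ1] = [3, 6, 6]
r5 m[X10→φ4] = [4, 9, 8]
r5 m[X9→φ0] = [4, 4, 6]
r5 m[X9→φ2] = [3, 3, 9]
r5 m[X8→φ2] = [6, 1, 3]
r5 m[X8→φ3] = [4, 5, 3]
r5 m[X1→φ4] = [0, 0, 0]
r5 m[X3→φ1] = [0, 0, 0]
r5 m[X6→φ3] = [0, 0, 0]
r6 m[φ0→X10] = [6, 9, 6]
r6 m[φ0→X9] = [3, 3, 9]
r6 m[φ1→X10] = [1, 5, 3]
r6 m[φ1→X3] = [6, 4, 10]
r6 m[φ2→X9] = [4, 4, 6]
r6 m[φ2→X8] = [9, 6, 4]
r6 m[φ3→X8] = [6, 1, 3]
r6 m[φ3→X6] = [9, 6, 6]
r6 m[φ4→X10] = [0, 2, 1]
r6 m[φ4→X1] = [7, 4, 6]
r6 m[X10→φ0] = [1, 7, 4]
r6 m[X10→φ1] = [6, 11, 7]
r6 m[X10→φ4] = [7, 14, 9]
r6 m[X9→φ0] = [4, 4, 6]
r6 m[X9→φ2] = [3, 3, 9]
r6 m[X8→φ2] = [6, 1, 3]
r6 m[X8→φ3] = [9, 6, 4]
r6 m[X1→φ4] = [0, 0, 0]
r6 m[X3→φ1] = [0, 0, 0]
r6 m[X6→φ3] = [0, 0, 0]
r7 m[φ0→X10] = [6, 9, 6]
r7 m[φ0→X9] = [3, 3, 9]
r7 m[φ1→X10] = [1, 5, 3]
r7 m[φ1→X3] = [9, 7, 11]
r7 m[φ2→X9] = [4, 4, 6]
r7 m[φ2→X8] = [9, 6, 4]
r7 m[φ3→X8] = [6, 1, 3]
r7 m[φ3→X6] = [10, 7, 7]
r7 m[φ4→X10] = [0, 2, 1]
r7 m[φ4→X1] = [10, 7, 9]
r7 m[X10→φ0] = [1, 7, 4]
r7 m[X10→φ1] = [6, 11, 7]
r7 m[X10→φ4] = [7, 14, 9]
r7 m[X9→φ0] = [4, 4, 6]
r7 m[X9→φ2] = [3, 3, 9]
r7 m[X8→φ2] = [6, 1, 3]
r7 m[X8→φ3] = [9, 6, 4]
r7 m[X1→φ4] = [0, 0, 0]
r7 m[X3→φ1] = [0, 0, 0]
r7 m[X6→φ3] = [0, 0, 0]
r8 m[φ0→X10] = [6, 9, 6]
r8 m[φ0→X9] = [3, 3, 9]
r8 m[φ1→X10] = [1, 5, 3]
r8 m[φ1→X3] = [9, 7, 11]
r8 m[φ2→X9] = [4, 4, 6]
r8 m[φ2→X8] = [9, 6, 4]
r8 m[φ3→X8] = [6, 1, 3]
r8 m[φ3→X6] = [10, 7, 7]
r8 m[φ4→X10] = [0, 2, 1]
r8 m[φ4→X1] = [10, 7, 9]
r8 m[X10→φ0] = [1, 7, 4]
r8 m[X10→φ1] = [6, 11, 7]
r8 m[X10→φ4] = [7, 14, 9]
r8 m[X9→φ0] = [4, 4, 6]
r8 m[X9→φ2] = [3, 3, 9]
r8 m[X8→φ2] = [6, 1, 3]
r8 m[X8→φ3] = [9, 6, 4]
r8 m[X1→φ4] = [0, 0, 0]
r8 m[X3→φ1] = [0, 0, 0]
r8 m[X6→φ3] = [0, 0, 0]
fixed point reached at round 8
traceback from X10: (X10=0, X9=0, X8=2, X1=1, X3=1, X6=2), score=7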